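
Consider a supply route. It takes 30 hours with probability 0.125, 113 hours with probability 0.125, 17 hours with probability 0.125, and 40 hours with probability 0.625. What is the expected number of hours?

EV = 0.125 × 30 + 0.125 × 113 + 0.125 × 17 + 0.625 × 40 = 3.75 + 14.125 + 2.125 + 25 = 45

45 hours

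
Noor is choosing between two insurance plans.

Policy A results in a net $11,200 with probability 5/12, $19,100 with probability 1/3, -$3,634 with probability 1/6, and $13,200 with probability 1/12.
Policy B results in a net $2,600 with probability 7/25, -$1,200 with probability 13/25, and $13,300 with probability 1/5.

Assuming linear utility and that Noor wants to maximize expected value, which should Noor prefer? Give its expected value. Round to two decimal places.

Policy A = 5/12 × 11200 + 1/3 × 19100 + 1/6 × (-3634) + 1/12 × 13200 = 4666.6667 + 6366.6667 − 605.6667 + 1100 = 11527.6667
Policy B = 7/25 × 2600 + 13/25 × (-1200) + 1/5 × 13300 = 728 − 624 + 2660 = 2764

Policy A ($11,527.67)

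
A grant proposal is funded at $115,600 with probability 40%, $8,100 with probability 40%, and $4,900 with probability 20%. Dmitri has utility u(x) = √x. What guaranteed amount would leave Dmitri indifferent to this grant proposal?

E[u] = 0.4·√115600 + 0.4·√8100 + 0.2·√4900 = 0.4·340 + 0.4·90 + 0.2·70 = 186
CE = (186)² = 34596

$34,596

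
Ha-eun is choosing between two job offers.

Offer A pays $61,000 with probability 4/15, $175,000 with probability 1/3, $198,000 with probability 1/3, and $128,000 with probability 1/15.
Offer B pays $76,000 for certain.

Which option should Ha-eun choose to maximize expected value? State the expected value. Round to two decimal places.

Offer A ($149,133.33)

Offer A = 4/15 × 61000 + 1/3 × 175000 + 1/3 × 198000 + 1/15 × 128000 = 16266.6667 + 58333.3333 + 66000 + 8533.3333 = 149133.3333
Offer B: 76000 (certain)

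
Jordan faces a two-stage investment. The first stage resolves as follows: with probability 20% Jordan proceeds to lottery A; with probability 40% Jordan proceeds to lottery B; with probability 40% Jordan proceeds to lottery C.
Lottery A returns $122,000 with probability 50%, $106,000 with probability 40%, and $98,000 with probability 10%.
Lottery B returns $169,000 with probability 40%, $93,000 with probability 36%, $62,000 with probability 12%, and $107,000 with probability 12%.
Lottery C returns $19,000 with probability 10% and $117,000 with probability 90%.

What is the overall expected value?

$114,064

EV(A) = 0.5 × 122000 + 0.4 × 106000 + 0.1 × 98000 = 61000 + 42400 + 9800 = 113200
EV(B) = 0.4 × 169000 + 0.36 × 93000 + 0.12 × 62000 + 0.12 × 107000 = 67600 + 33480 + 7440 + 12840 = 121360
EV(C) = 0.1 × 19000 + 0.9 × 117000 = 1900 + 105300 = 107200
Overall = 0.2 × 113200 + 0.4 × 121360 + 0.4 × 107200 = 22640 + 48544 + 42880 = 114064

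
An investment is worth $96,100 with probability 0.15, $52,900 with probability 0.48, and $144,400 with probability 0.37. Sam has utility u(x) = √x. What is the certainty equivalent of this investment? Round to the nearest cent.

$88,506.25

E[u] = 0.15·√96100 + 0.48·√52900 + 0.37·√144400 = 0.15·310 + 0.48·230 + 0.37·380 = 297.5
CE = (297.5)² = 88506.25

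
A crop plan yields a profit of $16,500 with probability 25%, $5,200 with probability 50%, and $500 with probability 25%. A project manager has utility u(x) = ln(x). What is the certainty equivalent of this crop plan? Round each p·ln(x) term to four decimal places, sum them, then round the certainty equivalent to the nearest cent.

E[u] = 0.25·ln(16500) + 0.5·ln(5200) + 0.25·ln(500) = 2.4278 + 4.2782 + 1.5537 = 8.2597
CE = e^8.2597 ≈ 3864.93

$3,864.93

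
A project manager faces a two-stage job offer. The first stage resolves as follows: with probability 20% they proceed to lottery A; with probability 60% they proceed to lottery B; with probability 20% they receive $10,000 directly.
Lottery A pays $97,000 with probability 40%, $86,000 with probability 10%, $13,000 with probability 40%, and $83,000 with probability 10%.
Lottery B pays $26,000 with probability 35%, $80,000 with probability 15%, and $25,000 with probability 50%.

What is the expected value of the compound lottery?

EV(A) = 0.4 × 97000 + 0.1 × 86000 + 0.4 × 13000 + 0.1 × 83000 = 38800 + 8600 + 5200 + 8300 = 60900
EV(B) = 0.35 × 26000 + 0.15 × 80000 + 0.5 × 25000 = 9100 + 12000 + 12500 = 33600
Branch C: 10000 (certain)
Overall = 0.2 × 60900 + 0.6 × 33600 + 0.2 × 10000 = 12180 + 20160 + 2000 = 34340

$34,340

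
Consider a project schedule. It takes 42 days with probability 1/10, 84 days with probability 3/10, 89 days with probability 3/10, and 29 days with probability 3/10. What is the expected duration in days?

64.8 days

EV = 1/10 × 42 + 3/10 × 84 + 3/10 × 89 + 3/10 × 29 = 4.2 + 25.2 + 26.7 + 8.7 = 64.8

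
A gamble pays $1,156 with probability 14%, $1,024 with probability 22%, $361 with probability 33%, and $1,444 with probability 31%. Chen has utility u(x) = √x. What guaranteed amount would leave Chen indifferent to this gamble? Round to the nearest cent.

E[u] = 0.14·√1156 + 0.22·√1024 + 0.33·√361 + 0.31·√1444 = 0.14·34 + 0.22·32 + 0.33·19 + 0.31·38 = 29.85
CE = (29.85)² = 891.0225

$891.02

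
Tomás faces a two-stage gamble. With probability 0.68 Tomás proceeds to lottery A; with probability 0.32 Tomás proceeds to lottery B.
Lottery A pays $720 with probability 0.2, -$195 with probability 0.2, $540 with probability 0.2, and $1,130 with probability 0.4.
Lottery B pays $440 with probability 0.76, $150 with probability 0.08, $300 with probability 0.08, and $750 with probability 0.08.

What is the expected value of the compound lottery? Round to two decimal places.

$589.93

EV(A) = 0.2 × 720 + 0.2 × (-195) + 0.2 × 540 + 0.4 × 1130 = 144 − 39 + 108 + 452 = 665
EV(B) = 0.76 × 440 + 0.08 × 150 + 0.08 × 300 + 0.08 × 750 = 334.4 + 12 + 24 + 60 = 430.4
Overall = 0.68 × 665 + 0.32 × 430.4 = 452.2 + 137.728 = 589.928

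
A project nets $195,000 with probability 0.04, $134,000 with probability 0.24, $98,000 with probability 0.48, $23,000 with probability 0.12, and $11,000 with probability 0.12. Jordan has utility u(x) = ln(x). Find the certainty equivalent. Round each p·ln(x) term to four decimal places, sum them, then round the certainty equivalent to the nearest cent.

E[u] = 0.04·ln(195000) + 0.24·ln(134000) + 0.48·ln(98000) + 0.12·ln(23000) + 0.12·ln(11000) = 0.4872 + 2.8333 + 5.5165 + 1.2052 + 1.1167 = 11.1589
CE = e^11.1589 ≈ 70185.71

$70,185.71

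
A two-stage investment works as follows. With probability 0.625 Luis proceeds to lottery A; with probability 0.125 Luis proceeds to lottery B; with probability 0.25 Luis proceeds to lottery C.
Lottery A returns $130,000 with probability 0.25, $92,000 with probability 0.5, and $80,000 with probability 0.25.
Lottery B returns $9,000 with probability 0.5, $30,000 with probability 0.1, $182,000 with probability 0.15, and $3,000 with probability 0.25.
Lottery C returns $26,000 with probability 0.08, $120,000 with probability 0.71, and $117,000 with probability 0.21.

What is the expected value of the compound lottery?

EV(A) = 0.25 × 130000 + 0.5 × 92000 + 0.25 × 80000 = 32500 + 46000 + 20000 = 98500
EV(B) = 0.5 × 9000 + 0.1 × 30000 + 0.15 × 182000 + 0.25 × 3000 = 4500 + 3000 + 27300 + 750 = 35550
EV(C) = 0.08 × 26000 + 0.71 × 120000 + 0.21 × 117000 = 2080 + 85200 + 24570 = 111850
Overall = 0.625 × 98500 + 0.125 × 35550 + 0.25 × 111850 = 61562.5 + 4443.75 + 27962.5 = 93968.75

$93,968.75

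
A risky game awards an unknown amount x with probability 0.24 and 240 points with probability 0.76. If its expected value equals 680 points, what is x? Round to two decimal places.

x = 2073.33 points

0.24·x + 0.76·240 = 680
0.24·x = 680 − 182.4 = 497.6
x = 497.6 / 0.24 = 2073.3333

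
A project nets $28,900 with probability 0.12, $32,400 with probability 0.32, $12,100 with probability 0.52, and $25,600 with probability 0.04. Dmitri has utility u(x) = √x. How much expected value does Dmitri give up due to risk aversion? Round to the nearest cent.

E[u] = 0.12·√28900 + 0.32·√32400 + 0.52·√12100 + 0.04·√25600 = 0.12·170 + 0.32·180 + 0.52·110 + 0.04·160 = 141.6
CE = (141.6)² = 20050.56
Risk premium = EV − CE = 21152 − 20050.56 = 1101.44

$1,101.44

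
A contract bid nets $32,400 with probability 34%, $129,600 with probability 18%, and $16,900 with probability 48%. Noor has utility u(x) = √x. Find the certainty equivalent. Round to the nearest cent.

$35,494.56

E[u] = 0.34·√32400 + 0.18·√129600 + 0.48·√16900 = 0.34·180 + 0.18·360 + 0.48·130 = 188.4
CE = (188.4)² = 35494.56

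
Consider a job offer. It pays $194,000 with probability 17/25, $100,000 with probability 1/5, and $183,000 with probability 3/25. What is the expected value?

$173,880

EV = 17/25 × 194000 + 1/5 × 100000 + 3/25 × 183000 = 131920 + 20000 + 21960 = 173880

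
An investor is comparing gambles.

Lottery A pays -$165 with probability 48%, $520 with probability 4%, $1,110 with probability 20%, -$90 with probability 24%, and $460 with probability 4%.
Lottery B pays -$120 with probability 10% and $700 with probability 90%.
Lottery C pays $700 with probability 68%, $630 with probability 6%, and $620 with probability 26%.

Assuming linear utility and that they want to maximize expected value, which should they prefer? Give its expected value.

Lottery A = 0.48 × (-165) + 0.04 × 520 + 0.2 × 1110 + 0.24 × (-90) + 0.04 × 460 = -79.2 + 20.8 + 222 − 21.6 + 18.4 = 160.4
Lottery B = 0.1 × (-120) + 0.9 × 700 = -12 + 630 = 618
Lottery C = 0.68 × 700 + 0.06 × 630 + 0.26 × 620 = 476 + 37.8 + 161.2 = 675

Lottery C ($675)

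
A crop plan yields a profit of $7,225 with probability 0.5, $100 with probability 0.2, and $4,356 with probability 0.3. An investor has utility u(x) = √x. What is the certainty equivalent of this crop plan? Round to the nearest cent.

E[u] = 0.5·√7225 + 0.2·√100 + 0.3·√4356 = 0.5·85 + 0.2·10 + 0.3·66 = 64.3
CE = (64.3)² = 4134.49

$4,134.49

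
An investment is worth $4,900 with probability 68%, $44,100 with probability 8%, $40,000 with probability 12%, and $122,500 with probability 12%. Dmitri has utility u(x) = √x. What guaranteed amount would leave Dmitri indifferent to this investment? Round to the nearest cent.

$17,004.16

E[u] = 0.68·√4900 + 0.08·√44100 + 0.12·√40000 + 0.12·√122500 = 0.68·70 + 0.08·210 + 0.12·200 + 0.12·350 = 130.4
CE = (130.4)² = 17004.16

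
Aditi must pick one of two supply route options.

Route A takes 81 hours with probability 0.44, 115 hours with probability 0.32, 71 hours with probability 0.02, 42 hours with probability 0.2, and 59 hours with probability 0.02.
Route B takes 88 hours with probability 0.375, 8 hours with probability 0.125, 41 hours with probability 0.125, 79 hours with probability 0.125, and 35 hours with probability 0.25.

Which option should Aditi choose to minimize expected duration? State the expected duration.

Route A = 0.44 × 81 + 0.32 × 115 + 0.02 × 71 + 0.2 × 42 + 0.02 × 59 = 35.64 + 36.8 + 1.42 + 8.4 + 1.18 = 83.44
Route B = 0.375 × 88 + 0.125 × 8 + 0.125 × 41 + 0.125 × 79 + 0.25 × 35 = 33 + 1 + 5.125 + 9.875 + 8.75 = 57.75

Route B (57.75 hours)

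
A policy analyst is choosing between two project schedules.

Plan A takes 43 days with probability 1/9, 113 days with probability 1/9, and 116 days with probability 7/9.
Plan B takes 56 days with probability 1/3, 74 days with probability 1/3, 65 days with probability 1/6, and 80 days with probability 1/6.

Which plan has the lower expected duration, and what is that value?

Plan B (67.5 days)

Plan A = 1/9 × 43 + 1/9 × 113 + 7/9 × 116 = 4.7778 + 12.5556 + 90.2222 = 107.5556
Plan B = 1/3 × 56 + 1/3 × 74 + 1/6 × 65 + 1/6 × 80 = 18.6667 + 24.6667 + 10.8333 + 13.3333 = 67.5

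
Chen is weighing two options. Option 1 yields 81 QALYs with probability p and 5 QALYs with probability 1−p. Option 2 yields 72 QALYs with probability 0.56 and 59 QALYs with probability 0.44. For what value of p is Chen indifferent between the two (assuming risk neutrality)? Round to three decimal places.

p = 0.806

EV(Option 2) = 0.56 × 72 + 0.44 × 59 = 40.32 + 25.96 = 66.28
p·81 + (1−p)·5 = 66.28
76p + 5 = 66.28
p = (66.28 − 5) / 76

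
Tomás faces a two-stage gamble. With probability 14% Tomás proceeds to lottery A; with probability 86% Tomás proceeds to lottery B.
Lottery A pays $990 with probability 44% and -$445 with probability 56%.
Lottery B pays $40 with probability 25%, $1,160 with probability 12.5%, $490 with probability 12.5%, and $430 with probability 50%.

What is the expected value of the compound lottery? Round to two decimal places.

EV(A) = 0.44 × 990 + 0.56 × (-445) = 435.6 − 249.2 = 186.4
EV(B) = 0.25 × 40 + 0.125 × 1160 + 0.125 × 490 + 0.5 × 430 = 10 + 145 + 61.25 + 215 = 431.25
Overall = 0.14 × 186.4 + 0.86 × 431.25 = 26.096 + 370.875 = 396.971

$396.97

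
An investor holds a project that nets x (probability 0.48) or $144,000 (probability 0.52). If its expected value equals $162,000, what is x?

x = $181,500

0.48·x + 0.52·144000 = 162000
0.48·x = 162000 − 74880 = 87120
x = 87120 / 0.48 = 181500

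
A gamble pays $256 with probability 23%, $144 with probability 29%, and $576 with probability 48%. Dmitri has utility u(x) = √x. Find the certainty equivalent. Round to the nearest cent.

$348.94

E[u] = 0.23·√256 + 0.29·√144 + 0.48·√576 = 0.23·16 + 0.29·12 + 0.48·24 = 18.68
CE = (18.68)² = 348.9424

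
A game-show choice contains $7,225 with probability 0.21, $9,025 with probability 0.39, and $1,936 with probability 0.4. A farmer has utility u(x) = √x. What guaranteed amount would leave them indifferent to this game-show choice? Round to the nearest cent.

$5,256.25

E[u] = 0.21·√7225 + 0.39·√9025 + 0.4·√1936 = 0.21·85 + 0.39·95 + 0.4·44 = 72.5
CE = (72.5)² = 5256.25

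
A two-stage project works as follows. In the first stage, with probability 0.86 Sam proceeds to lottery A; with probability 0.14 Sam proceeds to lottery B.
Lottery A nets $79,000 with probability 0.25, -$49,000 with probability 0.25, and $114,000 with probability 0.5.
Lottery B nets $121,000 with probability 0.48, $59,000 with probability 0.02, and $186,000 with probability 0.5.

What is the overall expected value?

EV(A) = 0.25 × 79000 + 0.25 × (-49000) + 0.5 × 114000 = 19750 − 12250 + 57000 = 64500
EV(B) = 0.48 × 121000 + 0.02 × 59000 + 0.5 × 186000 = 58080 + 1180 + 93000 = 152260
Overall = 0.86 × 64500 + 0.14 × 152260 = 55470 + 21316.4 = 76786.4

$76,786.40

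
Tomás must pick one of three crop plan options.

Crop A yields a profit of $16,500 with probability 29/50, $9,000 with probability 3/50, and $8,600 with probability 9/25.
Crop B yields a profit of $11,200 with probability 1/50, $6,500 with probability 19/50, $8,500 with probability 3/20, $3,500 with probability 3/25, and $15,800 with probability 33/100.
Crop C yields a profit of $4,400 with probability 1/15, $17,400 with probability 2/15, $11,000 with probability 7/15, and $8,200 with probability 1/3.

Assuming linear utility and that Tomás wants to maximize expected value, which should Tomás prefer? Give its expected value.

Crop A ($13,206)

Crop A = 29/50 × 16500 + 3/50 × 9000 + 9/25 × 8600 = 9570 + 540 + 3096 = 13206
Crop B = 1/50 × 11200 + 19/50 × 6500 + 3/20 × 8500 + 3/25 × 3500 + 33/100 × 15800 = 224 + 2470 + 1275 + 420 + 5214 = 9603
Crop C = 1/15 × 4400 + 2/15 × 17400 + 7/15 × 11000 + 1/3 × 8200 = 293.3333 + 2320 + 5133.3333 + 2733.3333 = 10480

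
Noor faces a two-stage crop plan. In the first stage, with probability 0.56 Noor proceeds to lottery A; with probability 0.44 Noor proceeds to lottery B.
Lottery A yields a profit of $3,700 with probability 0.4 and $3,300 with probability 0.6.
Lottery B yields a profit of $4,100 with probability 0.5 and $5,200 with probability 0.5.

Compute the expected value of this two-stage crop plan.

EV(A) = 0.4 × 3700 + 0.6 × 3300 = 1480 + 1980 = 3460
EV(B) = 0.5 × 4100 + 0.5 × 5200 = 2050 + 2600 = 4650
Overall = 0.56 × 3460 + 0.44 × 4650 = 1937.6 + 2046 = 3983.6

$3,983.60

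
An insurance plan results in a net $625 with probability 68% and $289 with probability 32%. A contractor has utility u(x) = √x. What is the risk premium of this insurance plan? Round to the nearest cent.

$13.93

E[u] = 0.68·√625 + 0.32·√289 = 0.68·25 + 0.32·17 = 22.44
CE = (22.44)² = 503.5536
Risk premium = EV − CE = 517.48 − 503.5536 = 13.9264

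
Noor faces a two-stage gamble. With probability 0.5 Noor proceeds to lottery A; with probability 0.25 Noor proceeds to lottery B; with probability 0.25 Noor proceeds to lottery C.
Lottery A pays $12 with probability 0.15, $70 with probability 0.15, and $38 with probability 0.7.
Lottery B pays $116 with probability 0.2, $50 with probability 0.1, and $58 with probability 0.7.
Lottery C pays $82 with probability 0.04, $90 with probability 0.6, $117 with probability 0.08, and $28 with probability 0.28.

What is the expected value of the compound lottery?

$55.27

EV(A) = 0.15 × 12 + 0.15 × 70 + 0.7 × 38 = 1.8 + 10.5 + 26.6 = 38.9
EV(B) = 0.2 × 116 + 0.1 × 50 + 0.7 × 58 = 23.2 + 5 + 40.6 = 68.8
EV(C) = 0.04 × 82 + 0.6 × 90 + 0.08 × 117 + 0.28 × 28 = 3.28 + 54 + 9.36 + 7.84 = 74.48
Overall = 0.5 × 38.9 + 0.25 × 68.8 + 0.25 × 74.48 = 19.45 + 17.2 + 18.62 = 55.27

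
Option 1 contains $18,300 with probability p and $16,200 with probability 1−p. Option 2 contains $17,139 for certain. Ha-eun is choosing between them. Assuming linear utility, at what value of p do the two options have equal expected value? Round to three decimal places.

p = 0.447

p·18300 + (1−p)·16200 = 17139
2100p + 16200 = 17139
p = (17139 − 16200) / 2100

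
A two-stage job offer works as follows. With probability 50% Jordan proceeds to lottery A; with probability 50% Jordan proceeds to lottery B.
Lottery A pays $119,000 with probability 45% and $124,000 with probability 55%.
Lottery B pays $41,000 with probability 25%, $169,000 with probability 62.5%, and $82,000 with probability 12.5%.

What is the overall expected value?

EV(A) = 0.45 × 119000 + 0.55 × 124000 = 53550 + 68200 = 121750
EV(B) = 0.25 × 41000 + 0.625 × 169000 + 0.125 × 82000 = 10250 + 105625 + 10250 = 126125
Overall = 0.5 × 121750 + 0.5 × 126125 = 60875 + 63062.5 = 123937.5

$123,937.50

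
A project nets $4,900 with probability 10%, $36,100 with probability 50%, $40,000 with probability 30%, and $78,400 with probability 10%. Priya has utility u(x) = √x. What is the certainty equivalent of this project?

E[u] = 0.1·√4900 + 0.5·√36100 + 0.3·√40000 + 0.1·√78400 = 0.1·70 + 0.5·190 + 0.3·200 + 0.1·280 = 190
CE = (190)² = 36100

$36,100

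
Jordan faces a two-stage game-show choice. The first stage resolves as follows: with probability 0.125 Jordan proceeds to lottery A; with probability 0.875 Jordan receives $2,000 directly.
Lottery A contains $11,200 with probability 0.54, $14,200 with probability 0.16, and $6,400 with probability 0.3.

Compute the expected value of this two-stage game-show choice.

EV(A) = 0.54 × 11200 + 0.16 × 14200 + 0.3 × 6400 = 6048 + 2272 + 1920 = 10240
Branch B: 2000 (certain)
Overall = 0.125 × 10240 + 0.875 × 2000 = 1280 + 1750 = 3030

$3,030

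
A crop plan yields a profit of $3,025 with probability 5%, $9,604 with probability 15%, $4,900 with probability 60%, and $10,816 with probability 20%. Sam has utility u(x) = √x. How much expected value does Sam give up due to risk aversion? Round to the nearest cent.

$254.99

E[u] = 0.05·√3025 + 0.15·√9604 + 0.6·√4900 + 0.2·√10816 = 0.05·55 + 0.15·98 + 0.6·70 + 0.2·104 = 80.25
CE = (80.25)² = 6440.0625
Risk premium = EV − CE = 6695.05 − 6440.0625 = 254.9875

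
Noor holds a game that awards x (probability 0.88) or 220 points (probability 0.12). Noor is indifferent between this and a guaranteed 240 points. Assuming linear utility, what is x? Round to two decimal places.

0.88·x + 0.12·220 = 240
0.88·x = 240 − 26.4 = 213.6
x = 213.6 / 0.88 = 242.7273

x = 242.73 points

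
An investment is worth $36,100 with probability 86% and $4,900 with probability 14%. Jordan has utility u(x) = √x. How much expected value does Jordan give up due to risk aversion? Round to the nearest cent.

E[u] = 0.86·√36100 + 0.14·√4900 = 0.86·190 + 0.14·70 = 173.2
CE = (173.2)² = 29998.24
Risk premium = EV − CE = 31732 − 29998.24 = 1733.76

$1,733.76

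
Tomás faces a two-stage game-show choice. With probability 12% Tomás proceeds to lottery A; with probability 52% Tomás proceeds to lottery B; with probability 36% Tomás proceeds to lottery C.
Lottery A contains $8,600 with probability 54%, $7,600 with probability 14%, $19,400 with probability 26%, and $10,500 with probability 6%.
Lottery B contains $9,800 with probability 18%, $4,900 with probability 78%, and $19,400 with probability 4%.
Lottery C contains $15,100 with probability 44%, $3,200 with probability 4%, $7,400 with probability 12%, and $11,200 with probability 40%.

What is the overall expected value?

EV(A) = 0.54 × 8600 + 0.14 × 7600 + 0.26 × 19400 + 0.06 × 10500 = 4644 + 1064 + 5044 + 630 = 11382
EV(B) = 0.18 × 9800 + 0.78 × 4900 + 0.04 × 19400 = 1764 + 3822 + 776 = 6362
EV(C) = 0.44 × 15100 + 0.04 × 3200 + 0.12 × 7400 + 0.4 × 11200 = 6644 + 128 + 888 + 4480 = 12140
Overall = 0.12 × 11382 + 0.52 × 6362 + 0.36 × 12140 = 1365.84 + 3308.24 + 4370.4 = 9044.48

$9,044.48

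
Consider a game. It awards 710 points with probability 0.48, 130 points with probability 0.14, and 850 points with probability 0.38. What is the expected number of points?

EV = 0.48 × 710 + 0.14 × 130 + 0.38 × 850 = 340.8 + 18.2 + 323 = 682

682 points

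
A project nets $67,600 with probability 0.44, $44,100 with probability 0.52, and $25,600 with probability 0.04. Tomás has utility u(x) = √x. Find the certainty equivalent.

$52,900

E[u] = 0.44·√67600 + 0.52·√44100 + 0.04·√25600 = 0.44·260 + 0.52·210 + 0.04·160 = 230
CE = (230)² = 52900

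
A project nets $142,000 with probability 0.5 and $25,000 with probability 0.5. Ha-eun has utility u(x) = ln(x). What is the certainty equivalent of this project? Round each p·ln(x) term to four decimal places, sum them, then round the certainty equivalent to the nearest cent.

E[u] = 0.5·ln(142000) + 0.5·ln(25000) = 5.9318 + 5.0633 = 10.9951
CE = e^10.9951 ≈ 59581.48

$59,581.48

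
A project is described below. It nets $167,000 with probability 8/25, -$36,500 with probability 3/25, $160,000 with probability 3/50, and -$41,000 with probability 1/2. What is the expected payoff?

EV = 8/25 × 167000 + 3/25 × (-36500) + 3/50 × 160000 + 1/2 × (-41000) = 53440 − 4380 + 9600 − 20500 = 38160

$38,160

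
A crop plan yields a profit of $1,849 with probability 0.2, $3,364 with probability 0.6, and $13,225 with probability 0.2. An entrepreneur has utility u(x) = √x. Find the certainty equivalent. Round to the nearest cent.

$4,408.96

E[u] = 0.2·√1849 + 0.6·√3364 + 0.2·√13225 = 0.2·43 + 0.6·58 + 0.2·115 = 66.4
CE = (66.4)² = 4408.96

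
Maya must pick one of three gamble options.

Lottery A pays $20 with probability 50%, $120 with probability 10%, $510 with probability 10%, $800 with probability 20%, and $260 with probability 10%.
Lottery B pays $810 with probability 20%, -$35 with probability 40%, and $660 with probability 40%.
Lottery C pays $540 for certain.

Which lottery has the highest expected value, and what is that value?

Lottery A = 0.5 × 20 + 0.1 × 120 + 0.1 × 510 + 0.2 × 800 + 0.1 × 260 = 10 + 12 + 51 + 160 + 26 = 259
Lottery B = 0.2 × 810 + 0.4 × (-35) + 0.4 × 660 = 162 − 14 + 264 = 412
Lottery C: 540 (certain)

Lottery C ($540)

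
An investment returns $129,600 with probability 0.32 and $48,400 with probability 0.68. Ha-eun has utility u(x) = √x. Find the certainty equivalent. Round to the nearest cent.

E[u] = 0.32·√129600 + 0.68·√48400 = 0.32·360 + 0.68·220 = 264.8
CE = (264.8)² = 70119.04

$70,119.04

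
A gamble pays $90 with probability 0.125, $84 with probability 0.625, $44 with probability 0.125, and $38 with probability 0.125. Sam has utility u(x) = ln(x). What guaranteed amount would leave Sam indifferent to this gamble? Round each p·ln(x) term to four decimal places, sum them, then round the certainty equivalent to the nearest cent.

E[u] = 0.125·ln(90) + 0.625·ln(84) + 0.125·ln(44) + 0.125·ln(38) = 0.5625 + 2.7693 + 0.4730 + 0.4547 = 4.2595
CE = e^4.2595 ≈ 70.77

$70.77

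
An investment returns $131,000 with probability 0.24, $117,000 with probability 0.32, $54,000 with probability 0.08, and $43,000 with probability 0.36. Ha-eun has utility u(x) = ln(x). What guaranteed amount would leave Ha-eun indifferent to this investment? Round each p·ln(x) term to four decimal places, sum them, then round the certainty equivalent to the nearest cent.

$78,810.38

E[u] = 0.24·ln(131000) + 0.32·ln(117000) + 0.08·ln(54000) + 0.36·ln(43000) = 2.8279 + 3.7344 + 0.8717 + 3.8408 = 11.2748
CE = e^11.2748 ≈ 78810.38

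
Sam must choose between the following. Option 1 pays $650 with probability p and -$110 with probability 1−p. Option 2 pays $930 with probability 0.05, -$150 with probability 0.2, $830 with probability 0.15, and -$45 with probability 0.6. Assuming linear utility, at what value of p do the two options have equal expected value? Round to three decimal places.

EV(Option 2) = 0.05 × 930 + 0.2 × (-150) + 0.15 × 830 + 0.6 × (-45) = 46.5 − 30 + 124.5 − 27 = 114
p·650 + (1−p)·(-110) = 114
760p − 110 = 114
p = (114 + 110) / 760

p = 0.295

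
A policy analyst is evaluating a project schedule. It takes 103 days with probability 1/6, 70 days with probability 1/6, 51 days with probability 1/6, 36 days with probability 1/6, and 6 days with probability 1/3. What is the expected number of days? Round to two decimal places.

45.33 days

EV = 1/6 × 103 + 1/6 × 70 + 1/6 × 51 + 1/6 × 36 + 1/3 × 6 = 17.1667 + 11.6667 + 8.5 + 6 + 2 = 45.3333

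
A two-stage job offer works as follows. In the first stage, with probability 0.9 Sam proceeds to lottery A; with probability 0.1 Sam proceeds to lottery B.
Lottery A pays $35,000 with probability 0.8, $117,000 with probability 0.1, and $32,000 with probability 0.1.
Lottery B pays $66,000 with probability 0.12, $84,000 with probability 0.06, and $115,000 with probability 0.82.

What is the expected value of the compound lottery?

EV(A) = 0.8 × 35000 + 0.1 × 117000 + 0.1 × 32000 = 28000 + 11700 + 3200 = 42900
EV(B) = 0.12 × 66000 + 0.06 × 84000 + 0.82 × 115000 = 7920 + 5040 + 94300 = 107260
Overall = 0.9 × 42900 + 0.1 × 107260 = 38610 + 10726 = 49336

$49,336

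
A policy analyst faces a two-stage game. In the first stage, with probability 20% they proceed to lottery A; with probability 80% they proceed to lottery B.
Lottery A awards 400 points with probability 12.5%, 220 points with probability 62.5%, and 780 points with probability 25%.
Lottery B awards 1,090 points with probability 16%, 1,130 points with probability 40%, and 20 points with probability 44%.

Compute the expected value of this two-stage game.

EV(A) = 0.125 × 400 + 0.625 × 220 + 0.25 × 780 = 50 + 137.5 + 195 = 382.5
EV(B) = 0.16 × 1090 + 0.4 × 1130 + 0.44 × 20 = 174.4 + 452 + 8.8 = 635.2
Overall = 0.2 × 382.5 + 0.8 × 635.2 = 76.5 + 508.16 = 584.66

584.66 points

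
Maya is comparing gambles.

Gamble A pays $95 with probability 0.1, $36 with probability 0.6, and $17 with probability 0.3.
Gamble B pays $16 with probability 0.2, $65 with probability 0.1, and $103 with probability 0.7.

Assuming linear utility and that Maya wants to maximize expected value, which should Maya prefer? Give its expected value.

Gamble A = 0.1 × 95 + 0.6 × 36 + 0.3 × 17 = 9.5 + 21.6 + 5.1 = 36.2
Gamble B = 0.2 × 16 + 0.1 × 65 + 0.7 × 103 = 3.2 + 6.5 + 72.1 = 81.8

Gamble B ($81.80)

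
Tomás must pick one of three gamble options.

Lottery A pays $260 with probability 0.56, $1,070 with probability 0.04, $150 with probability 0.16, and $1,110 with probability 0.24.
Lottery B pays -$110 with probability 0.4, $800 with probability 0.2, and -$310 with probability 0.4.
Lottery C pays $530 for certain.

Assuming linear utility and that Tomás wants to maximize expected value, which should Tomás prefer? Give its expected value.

Lottery C ($530)

Lottery A = 0.56 × 260 + 0.04 × 1070 + 0.16 × 150 + 0.24 × 1110 = 145.6 + 42.8 + 24 + 266.4 = 478.8
Lottery B = 0.4 × (-110) + 0.2 × 800 + 0.4 × (-310) = -44 + 160 − 124 = -8
Lottery C: 530 (certain)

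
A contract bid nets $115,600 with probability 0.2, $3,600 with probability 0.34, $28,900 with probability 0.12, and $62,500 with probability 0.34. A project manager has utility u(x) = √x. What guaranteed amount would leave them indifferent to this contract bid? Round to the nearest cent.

E[u] = 0.2·√115600 + 0.34·√3600 + 0.12·√28900 + 0.34·√62500 = 0.2·340 + 0.34·60 + 0.12·170 + 0.34·250 = 193.8
CE = (193.8)² = 37558.44

$37,558.44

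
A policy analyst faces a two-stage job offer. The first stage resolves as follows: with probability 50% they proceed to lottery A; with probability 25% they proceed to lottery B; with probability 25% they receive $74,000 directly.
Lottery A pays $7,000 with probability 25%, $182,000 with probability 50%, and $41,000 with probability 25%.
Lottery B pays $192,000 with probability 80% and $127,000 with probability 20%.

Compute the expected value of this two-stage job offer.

$114,750

EV(A) = 0.25 × 7000 + 0.5 × 182000 + 0.25 × 41000 = 1750 + 91000 + 10250 = 103000
EV(B) = 0.8 × 192000 + 0.2 × 127000 = 153600 + 25400 = 179000
Branch C: 74000 (certain)
Overall = 0.5 × 103000 + 0.25 × 179000 + 0.25 × 74000 = 51500 + 44750 + 18500 = 114750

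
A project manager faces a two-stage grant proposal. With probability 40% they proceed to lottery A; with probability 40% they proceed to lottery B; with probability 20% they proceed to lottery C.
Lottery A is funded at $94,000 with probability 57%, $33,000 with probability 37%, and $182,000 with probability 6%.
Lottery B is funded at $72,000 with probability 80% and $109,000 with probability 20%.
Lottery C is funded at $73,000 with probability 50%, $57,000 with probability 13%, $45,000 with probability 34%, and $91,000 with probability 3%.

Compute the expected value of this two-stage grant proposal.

EV(A) = 0.57 × 94000 + 0.37 × 33000 + 0.06 × 182000 = 53580 + 12210 + 10920 = 76710
EV(B) = 0.8 × 72000 + 0.2 × 109000 = 57600 + 21800 = 79400
EV(C) = 0.5 × 73000 + 0.13 × 57000 + 0.34 × 45000 + 0.03 × 91000 = 36500 + 7410 + 15300 + 2730 = 61940
Overall = 0.4 × 76710 + 0.4 × 79400 + 0.2 × 61940 = 30684 + 31760 + 12388 = 74832

$74,832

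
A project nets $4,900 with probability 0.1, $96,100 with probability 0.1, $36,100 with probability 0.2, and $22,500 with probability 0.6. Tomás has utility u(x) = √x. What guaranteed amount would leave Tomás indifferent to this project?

E[u] = 0.1·√4900 + 0.1·√96100 + 0.2·√36100 + 0.6·√22500 = 0.1·70 + 0.1·310 + 0.2·190 + 0.6·150 = 166
CE = (166)² = 27556

$27,556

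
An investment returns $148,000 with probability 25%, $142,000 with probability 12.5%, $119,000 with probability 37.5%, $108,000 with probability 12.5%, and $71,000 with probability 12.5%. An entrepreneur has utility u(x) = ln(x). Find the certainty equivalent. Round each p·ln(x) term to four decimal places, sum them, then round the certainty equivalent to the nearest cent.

E[u] = 0.25·ln(148000) + 0.125·ln(142000) + 0.375·ln(119000) + 0.125·ln(108000) + 0.125·ln(71000) = 2.9762 + 1.4829 + 4.3826 + 1.4487 + 1.3963 = 11.6867
CE = e^11.6867 ≈ 118978.73

$118,978.73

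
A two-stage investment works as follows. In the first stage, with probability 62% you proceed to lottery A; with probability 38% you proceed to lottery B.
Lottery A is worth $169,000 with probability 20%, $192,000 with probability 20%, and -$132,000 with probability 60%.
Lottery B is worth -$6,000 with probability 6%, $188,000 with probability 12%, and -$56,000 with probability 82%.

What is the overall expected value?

EV(A) = 0.2 × 169000 + 0.2 × 192000 + 0.6 × (-132000) = 33800 + 38400 − 79200 = -7000
EV(B) = 0.06 × (-6000) + 0.12 × 188000 + 0.82 × (-56000) = -360 + 22560 − 45920 = -23720
Overall = 0.62 × (-7000) + 0.38 × (-23720) = -4340 − 9013.6 = -13353.6

-$13,353.60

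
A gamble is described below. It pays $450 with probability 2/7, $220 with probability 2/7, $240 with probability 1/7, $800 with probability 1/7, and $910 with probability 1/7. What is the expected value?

$470

EV = 2/7 × 450 + 2/7 × 220 + 1/7 × 240 + 1/7 × 800 + 1/7 × 910 = 128.5714 + 62.8571 + 34.2857 + 114.2857 + 130 = 470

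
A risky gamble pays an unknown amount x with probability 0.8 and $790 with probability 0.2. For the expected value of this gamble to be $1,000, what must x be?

x = $1,052.50

0.8·x + 0.2·790 = 1000
0.8·x = 1000 − 158 = 842
x = 842 / 0.8 = 1052.5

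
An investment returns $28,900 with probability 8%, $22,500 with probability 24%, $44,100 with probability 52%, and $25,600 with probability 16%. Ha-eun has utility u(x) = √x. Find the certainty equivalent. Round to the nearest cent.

$34,003.36

E[u] = 0.08·√28900 + 0.24·√22500 + 0.52·√44100 + 0.16·√25600 = 0.08·170 + 0.24·150 + 0.52·210 + 0.16·160 = 184.4
CE = (184.4)² = 34003.36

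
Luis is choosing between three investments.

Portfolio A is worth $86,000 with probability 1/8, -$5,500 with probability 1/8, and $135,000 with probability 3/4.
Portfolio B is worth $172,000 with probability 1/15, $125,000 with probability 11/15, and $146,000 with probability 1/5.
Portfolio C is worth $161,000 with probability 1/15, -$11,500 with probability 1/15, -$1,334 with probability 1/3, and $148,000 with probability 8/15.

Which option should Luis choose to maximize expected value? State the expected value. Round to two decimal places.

Portfolio A = 1/8 × 86000 + 1/8 × (-5500) + 3/4 × 135000 = 10750 − 687.5 + 101250 = 111312.5
Portfolio B = 1/15 × 172000 + 11/15 × 125000 + 1/5 × 146000 = 11466.6667 + 91666.6667 + 29200 = 132333.3333
Portfolio C = 1/15 × 161000 + 1/15 × (-11500) + 1/3 × (-1334) + 8/15 × 148000 = 10733.3333 − 766.6667 − 444.6667 + 78933.3333 = 88455.3333

Portfolio B ($132,333.33)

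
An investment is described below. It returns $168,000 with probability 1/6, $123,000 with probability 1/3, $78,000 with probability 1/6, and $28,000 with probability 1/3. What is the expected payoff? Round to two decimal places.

EV = 1/6 × 168000 + 1/3 × 123000 + 1/6 × 78000 + 1/3 × 28000 = 28000 + 41000 + 13000 + 9333.3333 = 91333.3333

$91,333.33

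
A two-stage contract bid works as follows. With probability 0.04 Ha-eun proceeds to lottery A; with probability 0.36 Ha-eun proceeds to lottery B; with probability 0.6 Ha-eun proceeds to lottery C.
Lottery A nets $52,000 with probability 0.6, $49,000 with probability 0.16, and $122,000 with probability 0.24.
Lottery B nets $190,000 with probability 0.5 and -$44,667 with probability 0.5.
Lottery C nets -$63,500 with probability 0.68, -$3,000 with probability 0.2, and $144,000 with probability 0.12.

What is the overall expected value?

EV(A) = 0.6 × 52000 + 0.16 × 49000 + 0.24 × 122000 = 31200 + 7840 + 29280 = 68320
EV(B) = 0.5 × 190000 + 0.5 × (-44667) = 95000 − 22333.5 = 72666.5
EV(C) = 0.68 × (-63500) + 0.2 × (-3000) + 0.12 × 144000 = -43180 − 600 + 17280 = -26500
Overall = 0.04 × 68320 + 0.36 × 72666.5 + 0.6 × (-26500) = 2732.8 + 26159.94 − 15900 = 12992.74

$12,992.74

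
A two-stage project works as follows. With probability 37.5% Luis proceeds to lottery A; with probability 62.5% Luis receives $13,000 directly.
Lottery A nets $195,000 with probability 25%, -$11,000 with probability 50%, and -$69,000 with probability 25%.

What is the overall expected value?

$17,875

EV(A) = 0.25 × 195000 + 0.5 × (-11000) + 0.25 × (-69000) = 48750 − 5500 − 17250 = 26000
Branch B: 13000 (certain)
Overall = 0.375 × 26000 + 0.625 × 13000 = 9750 + 8125 = 17875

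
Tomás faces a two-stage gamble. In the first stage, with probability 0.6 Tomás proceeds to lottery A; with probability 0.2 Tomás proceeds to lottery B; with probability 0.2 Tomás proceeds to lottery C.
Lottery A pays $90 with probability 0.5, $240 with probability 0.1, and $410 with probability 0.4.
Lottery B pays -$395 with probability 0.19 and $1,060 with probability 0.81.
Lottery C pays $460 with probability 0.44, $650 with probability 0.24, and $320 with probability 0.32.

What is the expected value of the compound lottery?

EV(A) = 0.5 × 90 + 0.1 × 240 + 0.4 × 410 = 45 + 24 + 164 = 233
EV(B) = 0.19 × (-395) + 0.81 × 1060 = -75.05 + 858.6 = 783.55
EV(C) = 0.44 × 460 + 0.24 × 650 + 0.32 × 320 = 202.4 + 156 + 102.4 = 460.8
Overall = 0.6 × 233 + 0.2 × 783.55 + 0.2 × 460.8 = 139.8 + 156.71 + 92.16 = 388.67

$388.67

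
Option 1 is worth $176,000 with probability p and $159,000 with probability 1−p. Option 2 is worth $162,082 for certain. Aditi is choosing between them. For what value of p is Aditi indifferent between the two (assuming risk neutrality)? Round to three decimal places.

p·176000 + (1−p)·159000 = 162082
17000p + 159000 = 162082
p = (162082 − 159000) / 17000

p = 0.181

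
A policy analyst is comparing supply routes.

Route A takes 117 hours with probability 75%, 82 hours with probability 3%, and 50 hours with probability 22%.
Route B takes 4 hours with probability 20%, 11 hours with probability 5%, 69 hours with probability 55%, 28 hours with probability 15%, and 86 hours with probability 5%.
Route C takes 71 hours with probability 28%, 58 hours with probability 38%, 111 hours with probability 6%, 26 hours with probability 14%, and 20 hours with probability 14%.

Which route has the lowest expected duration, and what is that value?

Route A = 0.75 × 117 + 0.03 × 82 + 0.22 × 50 = 87.75 + 2.46 + 11 = 101.21
Route B = 0.2 × 4 + 0.05 × 11 + 0.55 × 69 + 0.15 × 28 + 0.05 × 86 = 0.8 + 0.55 + 37.95 + 4.2 + 4.3 = 47.8
Route C = 0.28 × 71 + 0.38 × 58 + 0.06 × 111 + 0.14 × 26 + 0.14 × 20 = 19.88 + 22.04 + 6.66 + 3.64 + 2.8 = 55.02

Route B (47.8 hours)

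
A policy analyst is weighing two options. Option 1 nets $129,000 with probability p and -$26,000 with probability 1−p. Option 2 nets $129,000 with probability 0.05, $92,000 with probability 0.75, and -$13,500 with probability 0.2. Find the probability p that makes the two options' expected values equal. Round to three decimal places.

p = 0.637

EV(Option 2) = 0.05 × 129000 + 0.75 × 92000 + 0.2 × (-13500) = 6450 + 69000 − 2700 = 72750
p·129000 + (1−p)·(-26000) = 72750
155000p − 26000 = 72750
p = (72750 + 26000) / 155000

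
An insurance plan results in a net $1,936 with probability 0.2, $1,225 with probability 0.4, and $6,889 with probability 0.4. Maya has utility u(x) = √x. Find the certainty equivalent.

$3,136

E[u] = 0.2·√1936 + 0.4·√1225 + 0.4·√6889 = 0.2·44 + 0.4·35 + 0.4·83 = 56
CE = (56)² = 3136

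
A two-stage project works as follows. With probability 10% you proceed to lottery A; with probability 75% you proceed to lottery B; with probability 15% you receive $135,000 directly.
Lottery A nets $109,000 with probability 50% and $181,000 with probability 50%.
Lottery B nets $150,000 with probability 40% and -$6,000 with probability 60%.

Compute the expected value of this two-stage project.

EV(A) = 0.5 × 109000 + 0.5 × 181000 = 54500 + 90500 = 145000
EV(B) = 0.4 × 150000 + 0.6 × (-6000) = 60000 − 3600 = 56400
Branch C: 135000 (certain)
Overall = 0.1 × 145000 + 0.75 × 56400 + 0.15 × 135000 = 14500 + 42300 + 20250 = 77050

$77,050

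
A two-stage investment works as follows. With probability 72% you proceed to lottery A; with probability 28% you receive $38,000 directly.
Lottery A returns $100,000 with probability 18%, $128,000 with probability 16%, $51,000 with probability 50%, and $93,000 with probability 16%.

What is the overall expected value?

$67,419.20

EV(A) = 0.18 × 100000 + 0.16 × 128000 + 0.5 × 51000 + 0.16 × 93000 = 18000 + 20480 + 25500 + 14880 = 78860
Branch B: 38000 (certain)
Overall = 0.72 × 78860 + 0.28 × 38000 = 56779.2 + 10640 = 67419.2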